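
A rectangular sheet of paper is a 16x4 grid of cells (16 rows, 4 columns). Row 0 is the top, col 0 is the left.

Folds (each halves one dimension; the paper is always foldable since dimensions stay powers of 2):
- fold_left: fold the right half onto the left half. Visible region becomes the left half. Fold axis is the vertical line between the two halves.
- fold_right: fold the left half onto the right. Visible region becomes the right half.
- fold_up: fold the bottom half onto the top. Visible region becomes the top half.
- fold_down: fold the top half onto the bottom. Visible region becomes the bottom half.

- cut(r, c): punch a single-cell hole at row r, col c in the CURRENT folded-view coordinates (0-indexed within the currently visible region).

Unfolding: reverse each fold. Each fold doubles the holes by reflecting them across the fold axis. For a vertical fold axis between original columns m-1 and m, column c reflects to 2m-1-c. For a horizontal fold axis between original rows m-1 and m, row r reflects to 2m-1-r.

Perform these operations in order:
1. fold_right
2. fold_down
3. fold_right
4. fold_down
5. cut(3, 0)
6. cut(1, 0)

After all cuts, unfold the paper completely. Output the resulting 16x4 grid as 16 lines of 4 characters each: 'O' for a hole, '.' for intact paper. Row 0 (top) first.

Answer: OOOO
....
OOOO
....
....
OOOO
....
OOOO
OOOO
....
OOOO
....
....
OOOO
....
OOOO

Derivation:
Op 1 fold_right: fold axis v@2; visible region now rows[0,16) x cols[2,4) = 16x2
Op 2 fold_down: fold axis h@8; visible region now rows[8,16) x cols[2,4) = 8x2
Op 3 fold_right: fold axis v@3; visible region now rows[8,16) x cols[3,4) = 8x1
Op 4 fold_down: fold axis h@12; visible region now rows[12,16) x cols[3,4) = 4x1
Op 5 cut(3, 0): punch at orig (15,3); cuts so far [(15, 3)]; region rows[12,16) x cols[3,4) = 4x1
Op 6 cut(1, 0): punch at orig (13,3); cuts so far [(13, 3), (15, 3)]; region rows[12,16) x cols[3,4) = 4x1
Unfold 1 (reflect across h@12): 4 holes -> [(8, 3), (10, 3), (13, 3), (15, 3)]
Unfold 2 (reflect across v@3): 8 holes -> [(8, 2), (8, 3), (10, 2), (10, 3), (13, 2), (13, 3), (15, 2), (15, 3)]
Unfold 3 (reflect across h@8): 16 holes -> [(0, 2), (0, 3), (2, 2), (2, 3), (5, 2), (5, 3), (7, 2), (7, 3), (8, 2), (8, 3), (10, 2), (10, 3), (13, 2), (13, 3), (15, 2), (15, 3)]
Unfold 4 (reflect across v@2): 32 holes -> [(0, 0), (0, 1), (0, 2), (0, 3), (2, 0), (2, 1), (2, 2), (2, 3), (5, 0), (5, 1), (5, 2), (5, 3), (7, 0), (7, 1), (7, 2), (7, 3), (8, 0), (8, 1), (8, 2), (8, 3), (10, 0), (10, 1), (10, 2), (10, 3), (13, 0), (13, 1), (13, 2), (13, 3), (15, 0), (15, 1), (15, 2), (15, 3)]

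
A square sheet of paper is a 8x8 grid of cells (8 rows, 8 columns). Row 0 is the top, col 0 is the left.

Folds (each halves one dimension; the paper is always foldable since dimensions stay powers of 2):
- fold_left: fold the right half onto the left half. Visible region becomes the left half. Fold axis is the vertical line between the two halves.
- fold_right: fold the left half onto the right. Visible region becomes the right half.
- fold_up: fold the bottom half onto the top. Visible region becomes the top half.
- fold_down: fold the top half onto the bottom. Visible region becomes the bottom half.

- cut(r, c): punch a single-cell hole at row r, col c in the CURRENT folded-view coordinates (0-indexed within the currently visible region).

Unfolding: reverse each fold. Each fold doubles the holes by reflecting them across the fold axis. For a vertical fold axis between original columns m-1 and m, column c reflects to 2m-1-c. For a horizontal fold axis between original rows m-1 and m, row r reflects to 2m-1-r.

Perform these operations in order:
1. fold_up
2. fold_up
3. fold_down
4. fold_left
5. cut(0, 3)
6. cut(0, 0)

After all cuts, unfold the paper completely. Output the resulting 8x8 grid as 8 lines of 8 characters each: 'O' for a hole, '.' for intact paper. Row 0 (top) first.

Answer: O..OO..O
O..OO..O
O..OO..O
O..OO..O
O..OO..O
O..OO..O
O..OO..O
O..OO..O

Derivation:
Op 1 fold_up: fold axis h@4; visible region now rows[0,4) x cols[0,8) = 4x8
Op 2 fold_up: fold axis h@2; visible region now rows[0,2) x cols[0,8) = 2x8
Op 3 fold_down: fold axis h@1; visible region now rows[1,2) x cols[0,8) = 1x8
Op 4 fold_left: fold axis v@4; visible region now rows[1,2) x cols[0,4) = 1x4
Op 5 cut(0, 3): punch at orig (1,3); cuts so far [(1, 3)]; region rows[1,2) x cols[0,4) = 1x4
Op 6 cut(0, 0): punch at orig (1,0); cuts so far [(1, 0), (1, 3)]; region rows[1,2) x cols[0,4) = 1x4
Unfold 1 (reflect across v@4): 4 holes -> [(1, 0), (1, 3), (1, 4), (1, 7)]
Unfold 2 (reflect across h@1): 8 holes -> [(0, 0), (0, 3), (0, 4), (0, 7), (1, 0), (1, 3), (1, 4), (1, 7)]
Unfold 3 (reflect across h@2): 16 holes -> [(0, 0), (0, 3), (0, 4), (0, 7), (1, 0), (1, 3), (1, 4), (1, 7), (2, 0), (2, 3), (2, 4), (2, 7), (3, 0), (3, 3), (3, 4), (3, 7)]
Unfold 4 (reflect across h@4): 32 holes -> [(0, 0), (0, 3), (0, 4), (0, 7), (1, 0), (1, 3), (1, 4), (1, 7), (2, 0), (2, 3), (2, 4), (2, 7), (3, 0), (3, 3), (3, 4), (3, 7), (4, 0), (4, 3), (4, 4), (4, 7), (5, 0), (5, 3), (5, 4), (5, 7), (6, 0), (6, 3), (6, 4), (6, 7), (7, 0), (7, 3), (7, 4), (7, 7)]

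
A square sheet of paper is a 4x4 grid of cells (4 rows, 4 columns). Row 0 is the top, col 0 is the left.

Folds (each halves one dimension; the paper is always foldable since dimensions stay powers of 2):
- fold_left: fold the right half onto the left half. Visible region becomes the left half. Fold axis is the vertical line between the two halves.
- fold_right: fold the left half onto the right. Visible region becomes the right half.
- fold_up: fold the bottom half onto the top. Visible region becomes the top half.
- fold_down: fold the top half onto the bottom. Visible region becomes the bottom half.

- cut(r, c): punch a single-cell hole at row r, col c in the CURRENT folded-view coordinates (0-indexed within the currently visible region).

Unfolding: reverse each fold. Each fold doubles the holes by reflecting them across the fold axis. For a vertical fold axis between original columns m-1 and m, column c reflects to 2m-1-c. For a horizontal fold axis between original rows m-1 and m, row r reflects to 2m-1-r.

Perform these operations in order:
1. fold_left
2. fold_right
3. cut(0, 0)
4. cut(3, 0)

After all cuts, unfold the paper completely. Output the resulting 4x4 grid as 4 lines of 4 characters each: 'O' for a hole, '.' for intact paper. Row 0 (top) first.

Op 1 fold_left: fold axis v@2; visible region now rows[0,4) x cols[0,2) = 4x2
Op 2 fold_right: fold axis v@1; visible region now rows[0,4) x cols[1,2) = 4x1
Op 3 cut(0, 0): punch at orig (0,1); cuts so far [(0, 1)]; region rows[0,4) x cols[1,2) = 4x1
Op 4 cut(3, 0): punch at orig (3,1); cuts so far [(0, 1), (3, 1)]; region rows[0,4) x cols[1,2) = 4x1
Unfold 1 (reflect across v@1): 4 holes -> [(0, 0), (0, 1), (3, 0), (3, 1)]
Unfold 2 (reflect across v@2): 8 holes -> [(0, 0), (0, 1), (0, 2), (0, 3), (3, 0), (3, 1), (3, 2), (3, 3)]

Answer: OOOO
....
....
OOOO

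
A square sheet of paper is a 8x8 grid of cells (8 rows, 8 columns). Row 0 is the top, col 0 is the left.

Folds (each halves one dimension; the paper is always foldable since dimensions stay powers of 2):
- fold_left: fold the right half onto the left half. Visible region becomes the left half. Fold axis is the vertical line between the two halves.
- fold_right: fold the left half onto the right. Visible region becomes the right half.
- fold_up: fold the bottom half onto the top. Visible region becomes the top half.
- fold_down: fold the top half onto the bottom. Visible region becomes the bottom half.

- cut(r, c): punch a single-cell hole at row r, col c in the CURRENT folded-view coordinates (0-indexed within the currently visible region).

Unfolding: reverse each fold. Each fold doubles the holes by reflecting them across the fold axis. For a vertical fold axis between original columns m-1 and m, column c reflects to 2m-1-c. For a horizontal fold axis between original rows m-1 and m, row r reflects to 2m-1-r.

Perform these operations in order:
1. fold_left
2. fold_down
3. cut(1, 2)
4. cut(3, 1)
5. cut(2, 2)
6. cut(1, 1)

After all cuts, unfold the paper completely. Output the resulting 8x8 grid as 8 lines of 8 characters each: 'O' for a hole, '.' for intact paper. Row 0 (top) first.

Op 1 fold_left: fold axis v@4; visible region now rows[0,8) x cols[0,4) = 8x4
Op 2 fold_down: fold axis h@4; visible region now rows[4,8) x cols[0,4) = 4x4
Op 3 cut(1, 2): punch at orig (5,2); cuts so far [(5, 2)]; region rows[4,8) x cols[0,4) = 4x4
Op 4 cut(3, 1): punch at orig (7,1); cuts so far [(5, 2), (7, 1)]; region rows[4,8) x cols[0,4) = 4x4
Op 5 cut(2, 2): punch at orig (6,2); cuts so far [(5, 2), (6, 2), (7, 1)]; region rows[4,8) x cols[0,4) = 4x4
Op 6 cut(1, 1): punch at orig (5,1); cuts so far [(5, 1), (5, 2), (6, 2), (7, 1)]; region rows[4,8) x cols[0,4) = 4x4
Unfold 1 (reflect across h@4): 8 holes -> [(0, 1), (1, 2), (2, 1), (2, 2), (5, 1), (5, 2), (6, 2), (7, 1)]
Unfold 2 (reflect across v@4): 16 holes -> [(0, 1), (0, 6), (1, 2), (1, 5), (2, 1), (2, 2), (2, 5), (2, 6), (5, 1), (5, 2), (5, 5), (5, 6), (6, 2), (6, 5), (7, 1), (7, 6)]

Answer: .O....O.
..O..O..
.OO..OO.
........
........
.OO..OO.
..O..O..
.O....O.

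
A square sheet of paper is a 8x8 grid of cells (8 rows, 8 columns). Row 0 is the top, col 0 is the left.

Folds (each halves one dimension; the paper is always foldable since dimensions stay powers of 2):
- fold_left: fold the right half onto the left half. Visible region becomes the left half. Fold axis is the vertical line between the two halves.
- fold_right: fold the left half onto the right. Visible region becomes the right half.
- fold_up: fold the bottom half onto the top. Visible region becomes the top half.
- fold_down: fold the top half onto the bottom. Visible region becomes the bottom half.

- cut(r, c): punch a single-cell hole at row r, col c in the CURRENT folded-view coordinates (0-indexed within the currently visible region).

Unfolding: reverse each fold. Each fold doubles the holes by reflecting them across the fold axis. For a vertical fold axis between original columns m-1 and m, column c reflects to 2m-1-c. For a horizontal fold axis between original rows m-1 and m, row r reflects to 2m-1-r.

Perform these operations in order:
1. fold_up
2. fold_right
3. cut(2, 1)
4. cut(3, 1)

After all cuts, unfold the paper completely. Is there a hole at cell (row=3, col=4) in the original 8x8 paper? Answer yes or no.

Op 1 fold_up: fold axis h@4; visible region now rows[0,4) x cols[0,8) = 4x8
Op 2 fold_right: fold axis v@4; visible region now rows[0,4) x cols[4,8) = 4x4
Op 3 cut(2, 1): punch at orig (2,5); cuts so far [(2, 5)]; region rows[0,4) x cols[4,8) = 4x4
Op 4 cut(3, 1): punch at orig (3,5); cuts so far [(2, 5), (3, 5)]; region rows[0,4) x cols[4,8) = 4x4
Unfold 1 (reflect across v@4): 4 holes -> [(2, 2), (2, 5), (3, 2), (3, 5)]
Unfold 2 (reflect across h@4): 8 holes -> [(2, 2), (2, 5), (3, 2), (3, 5), (4, 2), (4, 5), (5, 2), (5, 5)]
Holes: [(2, 2), (2, 5), (3, 2), (3, 5), (4, 2), (4, 5), (5, 2), (5, 5)]

Answer: no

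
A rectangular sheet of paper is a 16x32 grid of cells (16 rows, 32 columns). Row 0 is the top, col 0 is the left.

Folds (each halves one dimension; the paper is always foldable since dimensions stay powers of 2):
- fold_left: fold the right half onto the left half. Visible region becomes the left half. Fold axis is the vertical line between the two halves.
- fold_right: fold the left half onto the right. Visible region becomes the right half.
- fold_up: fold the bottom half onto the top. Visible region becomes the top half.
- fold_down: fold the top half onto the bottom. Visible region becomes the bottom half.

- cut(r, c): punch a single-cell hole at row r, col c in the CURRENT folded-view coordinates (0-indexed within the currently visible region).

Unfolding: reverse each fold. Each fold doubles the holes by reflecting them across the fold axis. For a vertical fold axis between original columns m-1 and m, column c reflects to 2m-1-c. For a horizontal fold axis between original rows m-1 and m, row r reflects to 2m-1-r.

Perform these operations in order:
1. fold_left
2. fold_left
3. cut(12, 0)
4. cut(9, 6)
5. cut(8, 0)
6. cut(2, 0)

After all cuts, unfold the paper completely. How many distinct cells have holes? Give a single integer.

Op 1 fold_left: fold axis v@16; visible region now rows[0,16) x cols[0,16) = 16x16
Op 2 fold_left: fold axis v@8; visible region now rows[0,16) x cols[0,8) = 16x8
Op 3 cut(12, 0): punch at orig (12,0); cuts so far [(12, 0)]; region rows[0,16) x cols[0,8) = 16x8
Op 4 cut(9, 6): punch at orig (9,6); cuts so far [(9, 6), (12, 0)]; region rows[0,16) x cols[0,8) = 16x8
Op 5 cut(8, 0): punch at orig (8,0); cuts so far [(8, 0), (9, 6), (12, 0)]; region rows[0,16) x cols[0,8) = 16x8
Op 6 cut(2, 0): punch at orig (2,0); cuts so far [(2, 0), (8, 0), (9, 6), (12, 0)]; region rows[0,16) x cols[0,8) = 16x8
Unfold 1 (reflect across v@8): 8 holes -> [(2, 0), (2, 15), (8, 0), (8, 15), (9, 6), (9, 9), (12, 0), (12, 15)]
Unfold 2 (reflect across v@16): 16 holes -> [(2, 0), (2, 15), (2, 16), (2, 31), (8, 0), (8, 15), (8, 16), (8, 31), (9, 6), (9, 9), (9, 22), (9, 25), (12, 0), (12, 15), (12, 16), (12, 31)]

Answer: 16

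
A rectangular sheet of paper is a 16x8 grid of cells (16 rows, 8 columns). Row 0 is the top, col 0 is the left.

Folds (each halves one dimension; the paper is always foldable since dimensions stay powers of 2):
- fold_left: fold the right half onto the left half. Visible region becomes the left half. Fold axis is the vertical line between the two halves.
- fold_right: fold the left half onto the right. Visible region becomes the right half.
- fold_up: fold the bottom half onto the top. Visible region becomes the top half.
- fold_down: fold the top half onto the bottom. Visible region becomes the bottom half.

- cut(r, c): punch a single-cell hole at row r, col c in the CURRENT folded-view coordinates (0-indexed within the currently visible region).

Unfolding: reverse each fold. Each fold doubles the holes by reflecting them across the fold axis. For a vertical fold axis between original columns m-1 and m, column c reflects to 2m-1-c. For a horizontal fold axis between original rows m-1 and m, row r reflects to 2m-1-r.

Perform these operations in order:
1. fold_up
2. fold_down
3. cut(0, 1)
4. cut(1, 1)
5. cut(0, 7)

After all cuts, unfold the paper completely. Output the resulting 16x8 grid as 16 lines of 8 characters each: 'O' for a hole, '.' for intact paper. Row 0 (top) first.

Op 1 fold_up: fold axis h@8; visible region now rows[0,8) x cols[0,8) = 8x8
Op 2 fold_down: fold axis h@4; visible region now rows[4,8) x cols[0,8) = 4x8
Op 3 cut(0, 1): punch at orig (4,1); cuts so far [(4, 1)]; region rows[4,8) x cols[0,8) = 4x8
Op 4 cut(1, 1): punch at orig (5,1); cuts so far [(4, 1), (5, 1)]; region rows[4,8) x cols[0,8) = 4x8
Op 5 cut(0, 7): punch at orig (4,7); cuts so far [(4, 1), (4, 7), (5, 1)]; region rows[4,8) x cols[0,8) = 4x8
Unfold 1 (reflect across h@4): 6 holes -> [(2, 1), (3, 1), (3, 7), (4, 1), (4, 7), (5, 1)]
Unfold 2 (reflect across h@8): 12 holes -> [(2, 1), (3, 1), (3, 7), (4, 1), (4, 7), (5, 1), (10, 1), (11, 1), (11, 7), (12, 1), (12, 7), (13, 1)]

Answer: ........
........
.O......
.O.....O
.O.....O
.O......
........
........
........
........
.O......
.O.....O
.O.....O
.O......
........
........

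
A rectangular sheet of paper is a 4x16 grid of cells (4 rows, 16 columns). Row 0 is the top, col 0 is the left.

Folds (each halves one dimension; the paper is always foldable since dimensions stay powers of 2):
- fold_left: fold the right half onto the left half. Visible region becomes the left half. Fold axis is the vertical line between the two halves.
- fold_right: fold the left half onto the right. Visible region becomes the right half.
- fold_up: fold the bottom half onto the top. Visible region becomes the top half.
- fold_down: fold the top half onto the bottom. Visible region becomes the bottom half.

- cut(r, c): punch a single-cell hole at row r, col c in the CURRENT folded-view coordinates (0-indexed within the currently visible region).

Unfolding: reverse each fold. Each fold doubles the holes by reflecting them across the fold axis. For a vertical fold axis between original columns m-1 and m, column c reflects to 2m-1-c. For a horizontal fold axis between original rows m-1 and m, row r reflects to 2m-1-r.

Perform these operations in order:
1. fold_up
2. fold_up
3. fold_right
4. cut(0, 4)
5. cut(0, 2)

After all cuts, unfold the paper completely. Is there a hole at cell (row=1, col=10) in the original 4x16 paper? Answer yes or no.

Op 1 fold_up: fold axis h@2; visible region now rows[0,2) x cols[0,16) = 2x16
Op 2 fold_up: fold axis h@1; visible region now rows[0,1) x cols[0,16) = 1x16
Op 3 fold_right: fold axis v@8; visible region now rows[0,1) x cols[8,16) = 1x8
Op 4 cut(0, 4): punch at orig (0,12); cuts so far [(0, 12)]; region rows[0,1) x cols[8,16) = 1x8
Op 5 cut(0, 2): punch at orig (0,10); cuts so far [(0, 10), (0, 12)]; region rows[0,1) x cols[8,16) = 1x8
Unfold 1 (reflect across v@8): 4 holes -> [(0, 3), (0, 5), (0, 10), (0, 12)]
Unfold 2 (reflect across h@1): 8 holes -> [(0, 3), (0, 5), (0, 10), (0, 12), (1, 3), (1, 5), (1, 10), (1, 12)]
Unfold 3 (reflect across h@2): 16 holes -> [(0, 3), (0, 5), (0, 10), (0, 12), (1, 3), (1, 5), (1, 10), (1, 12), (2, 3), (2, 5), (2, 10), (2, 12), (3, 3), (3, 5), (3, 10), (3, 12)]
Holes: [(0, 3), (0, 5), (0, 10), (0, 12), (1, 3), (1, 5), (1, 10), (1, 12), (2, 3), (2, 5), (2, 10), (2, 12), (3, 3), (3, 5), (3, 10), (3, 12)]

Answer: yes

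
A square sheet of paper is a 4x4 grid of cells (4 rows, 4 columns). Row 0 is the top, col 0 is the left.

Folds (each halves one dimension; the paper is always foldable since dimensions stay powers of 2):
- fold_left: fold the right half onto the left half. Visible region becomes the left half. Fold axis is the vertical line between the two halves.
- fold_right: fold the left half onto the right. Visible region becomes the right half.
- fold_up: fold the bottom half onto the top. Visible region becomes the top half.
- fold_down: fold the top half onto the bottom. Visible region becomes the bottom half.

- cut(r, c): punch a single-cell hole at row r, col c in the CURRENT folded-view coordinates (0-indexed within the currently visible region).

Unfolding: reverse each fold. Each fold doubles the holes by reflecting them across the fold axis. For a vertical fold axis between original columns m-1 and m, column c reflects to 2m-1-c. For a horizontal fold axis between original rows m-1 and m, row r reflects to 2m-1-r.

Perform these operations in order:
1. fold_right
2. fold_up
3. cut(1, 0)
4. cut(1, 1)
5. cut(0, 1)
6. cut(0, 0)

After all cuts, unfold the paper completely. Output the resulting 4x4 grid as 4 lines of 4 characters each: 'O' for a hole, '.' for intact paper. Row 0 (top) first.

Answer: OOOO
OOOO
OOOO
OOOO

Derivation:
Op 1 fold_right: fold axis v@2; visible region now rows[0,4) x cols[2,4) = 4x2
Op 2 fold_up: fold axis h@2; visible region now rows[0,2) x cols[2,4) = 2x2
Op 3 cut(1, 0): punch at orig (1,2); cuts so far [(1, 2)]; region rows[0,2) x cols[2,4) = 2x2
Op 4 cut(1, 1): punch at orig (1,3); cuts so far [(1, 2), (1, 3)]; region rows[0,2) x cols[2,4) = 2x2
Op 5 cut(0, 1): punch at orig (0,3); cuts so far [(0, 3), (1, 2), (1, 3)]; region rows[0,2) x cols[2,4) = 2x2
Op 6 cut(0, 0): punch at orig (0,2); cuts so far [(0, 2), (0, 3), (1, 2), (1, 3)]; region rows[0,2) x cols[2,4) = 2x2
Unfold 1 (reflect across h@2): 8 holes -> [(0, 2), (0, 3), (1, 2), (1, 3), (2, 2), (2, 3), (3, 2), (3, 3)]
Unfold 2 (reflect across v@2): 16 holes -> [(0, 0), (0, 1), (0, 2), (0, 3), (1, 0), (1, 1), (1, 2), (1, 3), (2, 0), (2, 1), (2, 2), (2, 3), (3, 0), (3, 1), (3, 2), (3, 3)]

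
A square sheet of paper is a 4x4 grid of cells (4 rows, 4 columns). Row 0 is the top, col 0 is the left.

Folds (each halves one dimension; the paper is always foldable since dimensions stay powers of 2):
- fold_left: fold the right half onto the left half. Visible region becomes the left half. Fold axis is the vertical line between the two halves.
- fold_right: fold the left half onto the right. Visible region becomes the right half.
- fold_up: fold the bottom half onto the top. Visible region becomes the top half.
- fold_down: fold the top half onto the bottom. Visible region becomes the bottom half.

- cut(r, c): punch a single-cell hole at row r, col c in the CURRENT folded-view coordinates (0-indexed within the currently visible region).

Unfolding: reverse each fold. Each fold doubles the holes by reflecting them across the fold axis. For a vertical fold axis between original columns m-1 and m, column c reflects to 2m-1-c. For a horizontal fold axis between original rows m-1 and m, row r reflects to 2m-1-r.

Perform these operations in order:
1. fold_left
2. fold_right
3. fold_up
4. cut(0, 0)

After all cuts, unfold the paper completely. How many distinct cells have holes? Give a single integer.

Op 1 fold_left: fold axis v@2; visible region now rows[0,4) x cols[0,2) = 4x2
Op 2 fold_right: fold axis v@1; visible region now rows[0,4) x cols[1,2) = 4x1
Op 3 fold_up: fold axis h@2; visible region now rows[0,2) x cols[1,2) = 2x1
Op 4 cut(0, 0): punch at orig (0,1); cuts so far [(0, 1)]; region rows[0,2) x cols[1,2) = 2x1
Unfold 1 (reflect across h@2): 2 holes -> [(0, 1), (3, 1)]
Unfold 2 (reflect across v@1): 4 holes -> [(0, 0), (0, 1), (3, 0), (3, 1)]
Unfold 3 (reflect across v@2): 8 holes -> [(0, 0), (0, 1), (0, 2), (0, 3), (3, 0), (3, 1), (3, 2), (3, 3)]

Answer: 8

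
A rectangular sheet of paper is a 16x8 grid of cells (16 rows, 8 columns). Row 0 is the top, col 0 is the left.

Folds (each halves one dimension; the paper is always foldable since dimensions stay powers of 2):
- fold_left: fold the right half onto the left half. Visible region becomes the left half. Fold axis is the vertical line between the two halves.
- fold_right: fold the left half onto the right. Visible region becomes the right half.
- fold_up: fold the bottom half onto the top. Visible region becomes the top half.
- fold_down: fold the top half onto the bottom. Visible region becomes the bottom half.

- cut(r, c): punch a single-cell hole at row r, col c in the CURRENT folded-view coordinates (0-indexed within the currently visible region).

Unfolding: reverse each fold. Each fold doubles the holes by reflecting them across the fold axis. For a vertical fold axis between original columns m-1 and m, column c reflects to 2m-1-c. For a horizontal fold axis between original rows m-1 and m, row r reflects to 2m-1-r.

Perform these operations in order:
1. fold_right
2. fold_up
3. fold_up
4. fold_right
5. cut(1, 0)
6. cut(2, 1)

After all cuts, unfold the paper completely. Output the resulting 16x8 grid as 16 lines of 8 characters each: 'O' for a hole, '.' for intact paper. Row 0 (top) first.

Op 1 fold_right: fold axis v@4; visible region now rows[0,16) x cols[4,8) = 16x4
Op 2 fold_up: fold axis h@8; visible region now rows[0,8) x cols[4,8) = 8x4
Op 3 fold_up: fold axis h@4; visible region now rows[0,4) x cols[4,8) = 4x4
Op 4 fold_right: fold axis v@6; visible region now rows[0,4) x cols[6,8) = 4x2
Op 5 cut(1, 0): punch at orig (1,6); cuts so far [(1, 6)]; region rows[0,4) x cols[6,8) = 4x2
Op 6 cut(2, 1): punch at orig (2,7); cuts so far [(1, 6), (2, 7)]; region rows[0,4) x cols[6,8) = 4x2
Unfold 1 (reflect across v@6): 4 holes -> [(1, 5), (1, 6), (2, 4), (2, 7)]
Unfold 2 (reflect across h@4): 8 holes -> [(1, 5), (1, 6), (2, 4), (2, 7), (5, 4), (5, 7), (6, 5), (6, 6)]
Unfold 3 (reflect across h@8): 16 holes -> [(1, 5), (1, 6), (2, 4), (2, 7), (5, 4), (5, 7), (6, 5), (6, 6), (9, 5), (9, 6), (10, 4), (10, 7), (13, 4), (13, 7), (14, 5), (14, 6)]
Unfold 4 (reflect across v@4): 32 holes -> [(1, 1), (1, 2), (1, 5), (1, 6), (2, 0), (2, 3), (2, 4), (2, 7), (5, 0), (5, 3), (5, 4), (5, 7), (6, 1), (6, 2), (6, 5), (6, 6), (9, 1), (9, 2), (9, 5), (9, 6), (10, 0), (10, 3), (10, 4), (10, 7), (13, 0), (13, 3), (13, 4), (13, 7), (14, 1), (14, 2), (14, 5), (14, 6)]

Answer: ........
.OO..OO.
O..OO..O
........
........
O..OO..O
.OO..OO.
........
........
.OO..OO.
O..OO..O
........
........
O..OO..O
.OO..OO.
........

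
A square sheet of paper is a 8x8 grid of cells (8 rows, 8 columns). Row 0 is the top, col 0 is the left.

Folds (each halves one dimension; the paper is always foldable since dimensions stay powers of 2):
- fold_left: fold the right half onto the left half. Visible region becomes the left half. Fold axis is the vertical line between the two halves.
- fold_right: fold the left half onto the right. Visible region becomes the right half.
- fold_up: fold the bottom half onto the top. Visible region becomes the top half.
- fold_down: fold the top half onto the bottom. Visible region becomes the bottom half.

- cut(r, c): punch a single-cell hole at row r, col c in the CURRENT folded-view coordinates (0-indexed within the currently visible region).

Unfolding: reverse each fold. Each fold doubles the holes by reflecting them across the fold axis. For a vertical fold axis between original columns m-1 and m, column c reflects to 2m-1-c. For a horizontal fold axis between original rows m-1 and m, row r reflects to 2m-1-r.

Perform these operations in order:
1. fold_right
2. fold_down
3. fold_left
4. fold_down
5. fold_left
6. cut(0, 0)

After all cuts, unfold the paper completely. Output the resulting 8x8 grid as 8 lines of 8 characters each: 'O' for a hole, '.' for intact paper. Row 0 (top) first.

Answer: ........
OOOOOOOO
OOOOOOOO
........
........
OOOOOOOO
OOOOOOOO
........

Derivation:
Op 1 fold_right: fold axis v@4; visible region now rows[0,8) x cols[4,8) = 8x4
Op 2 fold_down: fold axis h@4; visible region now rows[4,8) x cols[4,8) = 4x4
Op 3 fold_left: fold axis v@6; visible region now rows[4,8) x cols[4,6) = 4x2
Op 4 fold_down: fold axis h@6; visible region now rows[6,8) x cols[4,6) = 2x2
Op 5 fold_left: fold axis v@5; visible region now rows[6,8) x cols[4,5) = 2x1
Op 6 cut(0, 0): punch at orig (6,4); cuts so far [(6, 4)]; region rows[6,8) x cols[4,5) = 2x1
Unfold 1 (reflect across v@5): 2 holes -> [(6, 4), (6, 5)]
Unfold 2 (reflect across h@6): 4 holes -> [(5, 4), (5, 5), (6, 4), (6, 5)]
Unfold 3 (reflect across v@6): 8 holes -> [(5, 4), (5, 5), (5, 6), (5, 7), (6, 4), (6, 5), (6, 6), (6, 7)]
Unfold 4 (reflect across h@4): 16 holes -> [(1, 4), (1, 5), (1, 6), (1, 7), (2, 4), (2, 5), (2, 6), (2, 7), (5, 4), (5, 5), (5, 6), (5, 7), (6, 4), (6, 5), (6, 6), (6, 7)]
Unfold 5 (reflect across v@4): 32 holes -> [(1, 0), (1, 1), (1, 2), (1, 3), (1, 4), (1, 5), (1, 6), (1, 7), (2, 0), (2, 1), (2, 2), (2, 3), (2, 4), (2, 5), (2, 6), (2, 7), (5, 0), (5, 1), (5, 2), (5, 3), (5, 4), (5, 5), (5, 6), (5, 7), (6, 0), (6, 1), (6, 2), (6, 3), (6, 4), (6, 5), (6, 6), (6, 7)]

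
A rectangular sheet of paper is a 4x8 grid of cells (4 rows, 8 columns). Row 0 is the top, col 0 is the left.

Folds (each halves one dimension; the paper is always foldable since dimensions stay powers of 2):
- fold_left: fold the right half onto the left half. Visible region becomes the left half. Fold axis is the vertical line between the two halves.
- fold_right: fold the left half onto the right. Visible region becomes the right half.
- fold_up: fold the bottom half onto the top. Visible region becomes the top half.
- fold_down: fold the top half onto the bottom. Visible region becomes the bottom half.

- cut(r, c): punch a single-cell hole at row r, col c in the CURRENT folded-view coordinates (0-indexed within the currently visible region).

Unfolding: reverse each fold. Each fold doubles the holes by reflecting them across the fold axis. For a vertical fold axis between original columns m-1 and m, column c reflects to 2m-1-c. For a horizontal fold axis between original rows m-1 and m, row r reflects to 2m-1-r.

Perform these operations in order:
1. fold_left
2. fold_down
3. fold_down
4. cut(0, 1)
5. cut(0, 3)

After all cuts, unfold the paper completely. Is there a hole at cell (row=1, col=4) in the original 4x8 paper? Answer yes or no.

Answer: yes

Derivation:
Op 1 fold_left: fold axis v@4; visible region now rows[0,4) x cols[0,4) = 4x4
Op 2 fold_down: fold axis h@2; visible region now rows[2,4) x cols[0,4) = 2x4
Op 3 fold_down: fold axis h@3; visible region now rows[3,4) x cols[0,4) = 1x4
Op 4 cut(0, 1): punch at orig (3,1); cuts so far [(3, 1)]; region rows[3,4) x cols[0,4) = 1x4
Op 5 cut(0, 3): punch at orig (3,3); cuts so far [(3, 1), (3, 3)]; region rows[3,4) x cols[0,4) = 1x4
Unfold 1 (reflect across h@3): 4 holes -> [(2, 1), (2, 3), (3, 1), (3, 3)]
Unfold 2 (reflect across h@2): 8 holes -> [(0, 1), (0, 3), (1, 1), (1, 3), (2, 1), (2, 3), (3, 1), (3, 3)]
Unfold 3 (reflect across v@4): 16 holes -> [(0, 1), (0, 3), (0, 4), (0, 6), (1, 1), (1, 3), (1, 4), (1, 6), (2, 1), (2, 3), (2, 4), (2, 6), (3, 1), (3, 3), (3, 4), (3, 6)]
Holes: [(0, 1), (0, 3), (0, 4), (0, 6), (1, 1), (1, 3), (1, 4), (1, 6), (2, 1), (2, 3), (2, 4), (2, 6), (3, 1), (3, 3), (3, 4), (3, 6)]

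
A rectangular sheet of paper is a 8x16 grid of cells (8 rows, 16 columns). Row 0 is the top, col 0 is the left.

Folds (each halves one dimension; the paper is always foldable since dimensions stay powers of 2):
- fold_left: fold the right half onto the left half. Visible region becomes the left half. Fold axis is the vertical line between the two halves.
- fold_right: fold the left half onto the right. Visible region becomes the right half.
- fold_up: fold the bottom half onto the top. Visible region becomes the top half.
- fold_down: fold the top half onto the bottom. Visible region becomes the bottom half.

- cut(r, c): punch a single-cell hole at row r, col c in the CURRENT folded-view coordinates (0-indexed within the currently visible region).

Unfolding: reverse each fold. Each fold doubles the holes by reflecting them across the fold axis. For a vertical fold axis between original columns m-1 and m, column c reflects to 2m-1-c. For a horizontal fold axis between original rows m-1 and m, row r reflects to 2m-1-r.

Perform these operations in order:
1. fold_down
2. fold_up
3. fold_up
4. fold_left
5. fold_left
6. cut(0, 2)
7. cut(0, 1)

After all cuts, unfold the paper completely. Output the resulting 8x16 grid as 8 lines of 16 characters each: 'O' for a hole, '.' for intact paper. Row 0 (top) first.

Op 1 fold_down: fold axis h@4; visible region now rows[4,8) x cols[0,16) = 4x16
Op 2 fold_up: fold axis h@6; visible region now rows[4,6) x cols[0,16) = 2x16
Op 3 fold_up: fold axis h@5; visible region now rows[4,5) x cols[0,16) = 1x16
Op 4 fold_left: fold axis v@8; visible region now rows[4,5) x cols[0,8) = 1x8
Op 5 fold_left: fold axis v@4; visible region now rows[4,5) x cols[0,4) = 1x4
Op 6 cut(0, 2): punch at orig (4,2); cuts so far [(4, 2)]; region rows[4,5) x cols[0,4) = 1x4
Op 7 cut(0, 1): punch at orig (4,1); cuts so far [(4, 1), (4, 2)]; region rows[4,5) x cols[0,4) = 1x4
Unfold 1 (reflect across v@4): 4 holes -> [(4, 1), (4, 2), (4, 5), (4, 6)]
Unfold 2 (reflect across v@8): 8 holes -> [(4, 1), (4, 2), (4, 5), (4, 6), (4, 9), (4, 10), (4, 13), (4, 14)]
Unfold 3 (reflect across h@5): 16 holes -> [(4, 1), (4, 2), (4, 5), (4, 6), (4, 9), (4, 10), (4, 13), (4, 14), (5, 1), (5, 2), (5, 5), (5, 6), (5, 9), (5, 10), (5, 13), (5, 14)]
Unfold 4 (reflect across h@6): 32 holes -> [(4, 1), (4, 2), (4, 5), (4, 6), (4, 9), (4, 10), (4, 13), (4, 14), (5, 1), (5, 2), (5, 5), (5, 6), (5, 9), (5, 10), (5, 13), (5, 14), (6, 1), (6, 2), (6, 5), (6, 6), (6, 9), (6, 10), (6, 13), (6, 14), (7, 1), (7, 2), (7, 5), (7, 6), (7, 9), (7, 10), (7, 13), (7, 14)]
Unfold 5 (reflect across h@4): 64 holes -> [(0, 1), (0, 2), (0, 5), (0, 6), (0, 9), (0, 10), (0, 13), (0, 14), (1, 1), (1, 2), (1, 5), (1, 6), (1, 9), (1, 10), (1, 13), (1, 14), (2, 1), (2, 2), (2, 5), (2, 6), (2, 9), (2, 10), (2, 13), (2, 14), (3, 1), (3, 2), (3, 5), (3, 6), (3, 9), (3, 10), (3, 13), (3, 14), (4, 1), (4, 2), (4, 5), (4, 6), (4, 9), (4, 10), (4, 13), (4, 14), (5, 1), (5, 2), (5, 5), (5, 6), (5, 9), (5, 10), (5, 13), (5, 14), (6, 1), (6, 2), (6, 5), (6, 6), (6, 9), (6, 10), (6, 13), (6, 14), (7, 1), (7, 2), (7, 5), (7, 6), (7, 9), (7, 10), (7, 13), (7, 14)]

Answer: .OO..OO..OO..OO.
.OO..OO..OO..OO.
.OO..OO..OO..OO.
.OO..OO..OO..OO.
.OO..OO..OO..OO.
.OO..OO..OO..OO.
.OO..OO..OO..OO.
.OO..OO..OO..OO.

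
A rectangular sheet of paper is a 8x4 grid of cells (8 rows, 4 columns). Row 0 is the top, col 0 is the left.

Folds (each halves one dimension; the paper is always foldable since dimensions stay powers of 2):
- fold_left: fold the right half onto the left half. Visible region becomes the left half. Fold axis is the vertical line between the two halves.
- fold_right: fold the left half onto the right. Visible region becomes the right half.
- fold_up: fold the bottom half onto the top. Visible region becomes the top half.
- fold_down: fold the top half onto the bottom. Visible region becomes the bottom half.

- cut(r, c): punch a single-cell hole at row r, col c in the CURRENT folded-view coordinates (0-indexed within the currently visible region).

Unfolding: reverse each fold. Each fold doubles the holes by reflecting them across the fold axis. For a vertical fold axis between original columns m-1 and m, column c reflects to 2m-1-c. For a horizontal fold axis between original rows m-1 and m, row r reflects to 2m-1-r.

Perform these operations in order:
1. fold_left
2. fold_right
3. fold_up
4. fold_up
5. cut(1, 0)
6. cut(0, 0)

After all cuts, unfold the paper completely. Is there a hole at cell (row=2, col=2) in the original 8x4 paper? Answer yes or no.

Op 1 fold_left: fold axis v@2; visible region now rows[0,8) x cols[0,2) = 8x2
Op 2 fold_right: fold axis v@1; visible region now rows[0,8) x cols[1,2) = 8x1
Op 3 fold_up: fold axis h@4; visible region now rows[0,4) x cols[1,2) = 4x1
Op 4 fold_up: fold axis h@2; visible region now rows[0,2) x cols[1,2) = 2x1
Op 5 cut(1, 0): punch at orig (1,1); cuts so far [(1, 1)]; region rows[0,2) x cols[1,2) = 2x1
Op 6 cut(0, 0): punch at orig (0,1); cuts so far [(0, 1), (1, 1)]; region rows[0,2) x cols[1,2) = 2x1
Unfold 1 (reflect across h@2): 4 holes -> [(0, 1), (1, 1), (2, 1), (3, 1)]
Unfold 2 (reflect across h@4): 8 holes -> [(0, 1), (1, 1), (2, 1), (3, 1), (4, 1), (5, 1), (6, 1), (7, 1)]
Unfold 3 (reflect across v@1): 16 holes -> [(0, 0), (0, 1), (1, 0), (1, 1), (2, 0), (2, 1), (3, 0), (3, 1), (4, 0), (4, 1), (5, 0), (5, 1), (6, 0), (6, 1), (7, 0), (7, 1)]
Unfold 4 (reflect across v@2): 32 holes -> [(0, 0), (0, 1), (0, 2), (0, 3), (1, 0), (1, 1), (1, 2), (1, 3), (2, 0), (2, 1), (2, 2), (2, 3), (3, 0), (3, 1), (3, 2), (3, 3), (4, 0), (4, 1), (4, 2), (4, 3), (5, 0), (5, 1), (5, 2), (5, 3), (6, 0), (6, 1), (6, 2), (6, 3), (7, 0), (7, 1), (7, 2), (7, 3)]
Holes: [(0, 0), (0, 1), (0, 2), (0, 3), (1, 0), (1, 1), (1, 2), (1, 3), (2, 0), (2, 1), (2, 2), (2, 3), (3, 0), (3, 1), (3, 2), (3, 3), (4, 0), (4, 1), (4, 2), (4, 3), (5, 0), (5, 1), (5, 2), (5, 3), (6, 0), (6, 1), (6, 2), (6, 3), (7, 0), (7, 1), (7, 2), (7, 3)]

Answer: yes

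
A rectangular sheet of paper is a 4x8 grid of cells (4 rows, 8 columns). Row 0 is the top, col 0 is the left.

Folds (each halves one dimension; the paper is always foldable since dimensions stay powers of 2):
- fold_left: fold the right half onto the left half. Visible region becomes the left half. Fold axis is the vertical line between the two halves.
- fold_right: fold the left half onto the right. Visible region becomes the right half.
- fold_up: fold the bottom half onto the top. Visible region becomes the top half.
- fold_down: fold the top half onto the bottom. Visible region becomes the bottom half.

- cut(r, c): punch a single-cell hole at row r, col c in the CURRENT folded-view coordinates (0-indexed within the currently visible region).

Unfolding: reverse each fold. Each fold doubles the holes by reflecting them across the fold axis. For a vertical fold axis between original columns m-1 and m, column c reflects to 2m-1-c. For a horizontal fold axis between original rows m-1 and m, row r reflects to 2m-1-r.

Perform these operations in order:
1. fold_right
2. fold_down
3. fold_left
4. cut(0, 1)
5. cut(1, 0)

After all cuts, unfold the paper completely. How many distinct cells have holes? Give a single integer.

Op 1 fold_right: fold axis v@4; visible region now rows[0,4) x cols[4,8) = 4x4
Op 2 fold_down: fold axis h@2; visible region now rows[2,4) x cols[4,8) = 2x4
Op 3 fold_left: fold axis v@6; visible region now rows[2,4) x cols[4,6) = 2x2
Op 4 cut(0, 1): punch at orig (2,5); cuts so far [(2, 5)]; region rows[2,4) x cols[4,6) = 2x2
Op 5 cut(1, 0): punch at orig (3,4); cuts so far [(2, 5), (3, 4)]; region rows[2,4) x cols[4,6) = 2x2
Unfold 1 (reflect across v@6): 4 holes -> [(2, 5), (2, 6), (3, 4), (3, 7)]
Unfold 2 (reflect across h@2): 8 holes -> [(0, 4), (0, 7), (1, 5), (1, 6), (2, 5), (2, 6), (3, 4), (3, 7)]
Unfold 3 (reflect across v@4): 16 holes -> [(0, 0), (0, 3), (0, 4), (0, 7), (1, 1), (1, 2), (1, 5), (1, 6), (2, 1), (2, 2), (2, 5), (2, 6), (3, 0), (3, 3), (3, 4), (3, 7)]

Answer: 16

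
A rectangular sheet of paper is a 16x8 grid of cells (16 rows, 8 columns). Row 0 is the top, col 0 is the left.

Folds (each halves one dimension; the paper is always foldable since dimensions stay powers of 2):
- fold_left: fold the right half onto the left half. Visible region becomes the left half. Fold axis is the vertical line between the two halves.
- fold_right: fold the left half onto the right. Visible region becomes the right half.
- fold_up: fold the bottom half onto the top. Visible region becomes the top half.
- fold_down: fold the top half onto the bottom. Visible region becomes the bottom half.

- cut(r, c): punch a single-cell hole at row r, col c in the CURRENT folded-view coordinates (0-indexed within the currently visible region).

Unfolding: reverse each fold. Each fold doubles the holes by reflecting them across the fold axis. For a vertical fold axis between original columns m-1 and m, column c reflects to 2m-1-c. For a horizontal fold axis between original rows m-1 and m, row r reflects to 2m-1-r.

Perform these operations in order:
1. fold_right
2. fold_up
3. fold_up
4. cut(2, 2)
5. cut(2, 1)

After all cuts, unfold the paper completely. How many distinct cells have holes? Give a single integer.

Answer: 16

Derivation:
Op 1 fold_right: fold axis v@4; visible region now rows[0,16) x cols[4,8) = 16x4
Op 2 fold_up: fold axis h@8; visible region now rows[0,8) x cols[4,8) = 8x4
Op 3 fold_up: fold axis h@4; visible region now rows[0,4) x cols[4,8) = 4x4
Op 4 cut(2, 2): punch at orig (2,6); cuts so far [(2, 6)]; region rows[0,4) x cols[4,8) = 4x4
Op 5 cut(2, 1): punch at orig (2,5); cuts so far [(2, 5), (2, 6)]; region rows[0,4) x cols[4,8) = 4x4
Unfold 1 (reflect across h@4): 4 holes -> [(2, 5), (2, 6), (5, 5), (5, 6)]
Unfold 2 (reflect across h@8): 8 holes -> [(2, 5), (2, 6), (5, 5), (5, 6), (10, 5), (10, 6), (13, 5), (13, 6)]
Unfold 3 (reflect across v@4): 16 holes -> [(2, 1), (2, 2), (2, 5), (2, 6), (5, 1), (5, 2), (5, 5), (5, 6), (10, 1), (10, 2), (10, 5), (10, 6), (13, 1), (13, 2), (13, 5), (13, 6)]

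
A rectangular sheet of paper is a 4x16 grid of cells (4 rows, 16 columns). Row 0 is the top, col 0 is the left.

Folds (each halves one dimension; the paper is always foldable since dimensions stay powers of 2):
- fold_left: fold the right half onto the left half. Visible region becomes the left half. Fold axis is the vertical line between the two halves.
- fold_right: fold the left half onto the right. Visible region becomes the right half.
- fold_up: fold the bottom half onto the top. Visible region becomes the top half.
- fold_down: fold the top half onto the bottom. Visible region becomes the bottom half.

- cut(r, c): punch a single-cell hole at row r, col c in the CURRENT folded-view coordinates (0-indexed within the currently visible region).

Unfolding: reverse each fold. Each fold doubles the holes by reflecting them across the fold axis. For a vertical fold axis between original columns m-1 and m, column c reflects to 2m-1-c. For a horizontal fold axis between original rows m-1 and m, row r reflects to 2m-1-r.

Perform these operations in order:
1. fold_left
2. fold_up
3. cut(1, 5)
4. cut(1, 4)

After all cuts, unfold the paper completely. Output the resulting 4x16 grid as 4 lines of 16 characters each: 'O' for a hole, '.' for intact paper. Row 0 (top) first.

Op 1 fold_left: fold axis v@8; visible region now rows[0,4) x cols[0,8) = 4x8
Op 2 fold_up: fold axis h@2; visible region now rows[0,2) x cols[0,8) = 2x8
Op 3 cut(1, 5): punch at orig (1,5); cuts so far [(1, 5)]; region rows[0,2) x cols[0,8) = 2x8
Op 4 cut(1, 4): punch at orig (1,4); cuts so far [(1, 4), (1, 5)]; region rows[0,2) x cols[0,8) = 2x8
Unfold 1 (reflect across h@2): 4 holes -> [(1, 4), (1, 5), (2, 4), (2, 5)]
Unfold 2 (reflect across v@8): 8 holes -> [(1, 4), (1, 5), (1, 10), (1, 11), (2, 4), (2, 5), (2, 10), (2, 11)]

Answer: ................
....OO....OO....
....OO....OO....
................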